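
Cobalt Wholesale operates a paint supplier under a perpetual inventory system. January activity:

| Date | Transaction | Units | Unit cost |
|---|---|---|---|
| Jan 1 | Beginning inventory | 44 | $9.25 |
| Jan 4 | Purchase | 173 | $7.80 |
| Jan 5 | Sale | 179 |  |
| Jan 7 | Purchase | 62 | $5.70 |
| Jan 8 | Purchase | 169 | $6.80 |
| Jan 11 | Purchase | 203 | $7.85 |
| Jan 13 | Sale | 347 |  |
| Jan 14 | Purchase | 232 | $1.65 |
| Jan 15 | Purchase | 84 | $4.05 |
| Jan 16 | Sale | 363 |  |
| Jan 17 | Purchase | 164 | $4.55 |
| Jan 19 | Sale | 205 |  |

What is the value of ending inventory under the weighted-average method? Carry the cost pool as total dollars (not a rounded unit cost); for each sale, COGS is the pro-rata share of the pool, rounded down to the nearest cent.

Ending inventory = $158.02

After Jan 1: 44 on hand, pool $407.00 (≈ $9.2500 each)
After Jan 4: 217 on hand, pool $1,756.40 (≈ $8.0940 each)
Jan 5, sell 179: 179/217 × $1,756.40 → $1,448.82
After Jan 7: 100 on hand, pool $660.98 (≈ $6.6098 each)
After Jan 8: 269 on hand, pool $1,810.18 (≈ $6.7293 each)
After Jan 11: 472 on hand, pool $3,403.73 (≈ $7.2113 each)
Jan 13, sell 347: 347/472 × $3,403.73 → $2,502.31
After Jan 14: 357 on hand, pool $1,284.22 (≈ $3.5973 each)
After Jan 15: 441 on hand, pool $1,624.42 (≈ $3.6835 each)
Jan 16, sell 363: 363/441 × $1,624.42 → $1,337.10
After Jan 17: 242 on hand, pool $1,033.52 (≈ $4.2707 each)
Jan 19, sell 205: 205/242 × $1,033.52 → $875.50
Total COGS = $1,448.82 + $2,502.31 + $1,337.10 + $875.50 = $6,163.73
Ending inventory (cost pool remaining) = $158.02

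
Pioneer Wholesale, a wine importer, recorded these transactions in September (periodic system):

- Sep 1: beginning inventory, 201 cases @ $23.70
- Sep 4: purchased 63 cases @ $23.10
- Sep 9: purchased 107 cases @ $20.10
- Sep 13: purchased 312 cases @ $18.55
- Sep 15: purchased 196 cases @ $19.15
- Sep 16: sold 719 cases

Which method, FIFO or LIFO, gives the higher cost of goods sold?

FIFO COGS: 201 @ $23.70 + 63 @ $23.10 + 107 @ $20.10 + 312 @ $18.55 + 36 @ $19.15 = $14,846.70
LIFO COGS: 196 @ $19.15 + 312 @ $18.55 + 107 @ $20.10 + 63 @ $23.10 + 41 @ $23.70 = $14,118.70

FIFO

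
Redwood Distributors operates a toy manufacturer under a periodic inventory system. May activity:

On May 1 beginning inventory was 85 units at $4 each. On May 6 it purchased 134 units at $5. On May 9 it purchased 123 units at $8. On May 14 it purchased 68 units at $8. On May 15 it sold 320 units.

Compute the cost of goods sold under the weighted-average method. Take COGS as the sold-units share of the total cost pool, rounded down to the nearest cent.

COGS = $1,980.87

May 15, sell 320: 320/410 × $2,538.00 → $1,980.87
Ending inventory (cost pool remaining) = $557.13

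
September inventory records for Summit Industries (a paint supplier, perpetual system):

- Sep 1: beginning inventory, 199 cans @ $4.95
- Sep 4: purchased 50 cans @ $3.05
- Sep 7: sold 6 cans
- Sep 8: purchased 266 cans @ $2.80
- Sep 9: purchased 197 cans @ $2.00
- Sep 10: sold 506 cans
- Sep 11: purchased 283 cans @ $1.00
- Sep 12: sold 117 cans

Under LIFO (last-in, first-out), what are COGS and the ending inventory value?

COGS = $1,405.25; ending inventory = $1,154.10

Sep 7, 6 sold [LIFO — newest first]: 6 @ $3.05 = $18.30
Sep 10, 506 sold [LIFO — newest first]: 197 @ $2.00 + 266 @ $2.80 + 43 @ $3.05 = $1,269.95
Sep 12, 117 sold [LIFO — newest first]: 117 @ $1.00 = $117.00
Total COGS = $18.30 + $1,269.95 + $117.00 = $1,405.25
Ending inventory: 199 @ $4.95 + 1 @ $3.05 + 166 @ $1.00 = $1,154.10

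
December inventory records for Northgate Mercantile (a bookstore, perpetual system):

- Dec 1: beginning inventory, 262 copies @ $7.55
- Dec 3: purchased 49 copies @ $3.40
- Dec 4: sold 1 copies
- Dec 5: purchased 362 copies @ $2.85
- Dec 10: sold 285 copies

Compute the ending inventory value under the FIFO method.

Dec 4, 1 sold [FIFO — oldest first]: 1 @ $7.55 = $7.55
Dec 10, 285 sold [FIFO — oldest first]: 261 @ $7.55 + 24 @ $3.40 = $2,052.15
Total COGS = $7.55 + $2,052.15 = $2,059.70
Ending inventory: 25 @ $3.40 + 362 @ $2.85 = $1,116.70
Check: goods available $3,176.40 = COGS $2,059.70 + ending $1,116.70

Ending inventory = $1,116.70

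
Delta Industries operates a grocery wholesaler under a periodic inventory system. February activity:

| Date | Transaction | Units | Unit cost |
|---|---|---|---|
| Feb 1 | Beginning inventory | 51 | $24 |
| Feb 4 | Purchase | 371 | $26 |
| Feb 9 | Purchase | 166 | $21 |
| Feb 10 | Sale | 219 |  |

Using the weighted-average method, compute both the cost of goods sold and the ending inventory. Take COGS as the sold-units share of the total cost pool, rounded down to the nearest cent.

COGS = $5,346.87; ending inventory = $9,009.13

Feb 10, sell 219: 219/588 × $14,356.00 → $5,346.87
Ending inventory (cost pool remaining) = $9,009.13
Check: goods available $14,356.00 = COGS $5,346.87 + ending $9,009.13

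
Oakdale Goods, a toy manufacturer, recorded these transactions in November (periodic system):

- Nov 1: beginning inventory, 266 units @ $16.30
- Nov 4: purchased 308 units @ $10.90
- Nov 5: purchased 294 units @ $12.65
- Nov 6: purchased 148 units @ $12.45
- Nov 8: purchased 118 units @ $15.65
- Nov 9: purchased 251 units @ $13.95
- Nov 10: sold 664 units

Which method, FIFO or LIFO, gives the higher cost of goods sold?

FIFO COGS: 266 @ $16.30 + 308 @ $10.90 + 90 @ $12.65 = $8,831.50
LIFO COGS: 251 @ $13.95 + 118 @ $15.65 + 148 @ $12.45 + 147 @ $12.65 = $9,050.30

LIFO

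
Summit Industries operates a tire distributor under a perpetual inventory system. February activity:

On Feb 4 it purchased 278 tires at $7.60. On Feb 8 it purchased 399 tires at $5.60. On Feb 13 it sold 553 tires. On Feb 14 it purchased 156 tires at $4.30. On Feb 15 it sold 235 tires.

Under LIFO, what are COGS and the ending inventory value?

Feb 13, 553 sold [LIFO — newest first]: 399 @ $5.60 + 154 @ $7.60 = $3,404.80
Feb 15, 235 sold [LIFO — newest first]: 156 @ $4.30 + 79 @ $7.60 = $1,271.20
Total COGS = $3,404.80 + $1,271.20 = $4,676.00
Ending inventory: 45 @ $7.60 = $342.00

COGS = $4,676.00; ending inventory = $342.00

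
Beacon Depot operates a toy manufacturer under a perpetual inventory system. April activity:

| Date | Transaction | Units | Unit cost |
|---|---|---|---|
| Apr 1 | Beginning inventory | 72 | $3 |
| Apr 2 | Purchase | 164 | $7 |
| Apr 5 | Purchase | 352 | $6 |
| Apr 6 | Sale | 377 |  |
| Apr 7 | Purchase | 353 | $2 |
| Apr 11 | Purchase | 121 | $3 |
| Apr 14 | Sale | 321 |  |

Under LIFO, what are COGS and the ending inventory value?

Apr 6, 377 sold [LIFO — newest first]: 352 @ $6 + 25 @ $7 = $2,287
Apr 14, 321 sold [LIFO — newest first]: 121 @ $3 + 200 @ $2 = $763
Total COGS = $2,287 + $763 = $3,050
Ending inventory: 72 @ $3 + 139 @ $7 + 153 @ $2 = $1,495

COGS = $3,050; ending inventory = $1,495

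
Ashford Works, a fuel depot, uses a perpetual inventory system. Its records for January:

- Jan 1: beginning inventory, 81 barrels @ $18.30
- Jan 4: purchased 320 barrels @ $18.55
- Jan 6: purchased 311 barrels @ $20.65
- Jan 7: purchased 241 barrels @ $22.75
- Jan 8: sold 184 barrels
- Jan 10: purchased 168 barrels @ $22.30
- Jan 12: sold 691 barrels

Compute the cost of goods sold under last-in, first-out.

COGS = $18,526.55

Jan 8, 184 sold [LIFO — newest first]: 184 @ $22.75 = $4,186.00
Jan 12, 691 sold [LIFO — newest first]: 168 @ $22.30 + 57 @ $22.75 + 311 @ $20.65 + 155 @ $18.55 = $14,340.55
Total COGS = $4,186.00 + $14,340.55 = $18,526.55
Ending inventory: 81 @ $18.30 + 165 @ $18.55 = $4,543.05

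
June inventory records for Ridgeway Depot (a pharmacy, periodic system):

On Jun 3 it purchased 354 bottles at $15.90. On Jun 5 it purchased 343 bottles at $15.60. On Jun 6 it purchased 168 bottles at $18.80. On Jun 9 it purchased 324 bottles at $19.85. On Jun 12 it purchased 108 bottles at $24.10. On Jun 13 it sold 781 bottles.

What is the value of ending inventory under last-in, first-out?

Ending inventory = $8,155.80

Jun 13, 781 sold [LIFO — newest first]: 108 @ $24.10 + 324 @ $19.85 + 168 @ $18.80 + 181 @ $15.60 = $15,016.20
Ending inventory: 354 @ $15.90 + 162 @ $15.60 = $8,155.80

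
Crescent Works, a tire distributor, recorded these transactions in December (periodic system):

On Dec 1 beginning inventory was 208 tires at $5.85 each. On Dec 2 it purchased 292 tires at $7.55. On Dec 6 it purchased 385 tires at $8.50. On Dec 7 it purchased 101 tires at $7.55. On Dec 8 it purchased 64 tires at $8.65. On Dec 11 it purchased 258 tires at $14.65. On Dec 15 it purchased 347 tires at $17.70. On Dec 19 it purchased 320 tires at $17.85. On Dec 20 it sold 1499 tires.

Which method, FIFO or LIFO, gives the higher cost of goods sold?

LIFO

FIFO COGS: 208 @ $5.85 + 292 @ $7.55 + 385 @ $8.50 + 101 @ $7.55 + 64 @ $8.65 + 258 @ $14.65 + 191 @ $17.70 = $15,170.45
LIFO COGS: 320 @ $17.85 + 347 @ $17.70 + 258 @ $14.65 + 64 @ $8.65 + 101 @ $7.55 + 385 @ $8.50 + 24 @ $7.55 = $20,403.45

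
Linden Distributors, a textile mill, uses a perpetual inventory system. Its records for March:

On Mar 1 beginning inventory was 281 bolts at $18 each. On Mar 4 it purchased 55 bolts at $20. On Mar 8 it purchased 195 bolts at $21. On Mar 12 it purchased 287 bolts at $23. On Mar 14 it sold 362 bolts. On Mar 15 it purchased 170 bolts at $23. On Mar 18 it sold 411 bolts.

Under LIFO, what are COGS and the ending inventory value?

COGS = $16,894; ending inventory = $3,870

Mar 14, 362 sold [LIFO — newest first]: 287 @ $23 + 75 @ $21 = $8,176
Mar 18, 411 sold [LIFO — newest first]: 170 @ $23 + 120 @ $21 + 55 @ $20 + 66 @ $18 = $8,718
Total COGS = $8,176 + $8,718 = $16,894
Ending inventory: 215 @ $18 = $3,870
Check: goods available $20,764 = COGS $16,894 + ending $3,870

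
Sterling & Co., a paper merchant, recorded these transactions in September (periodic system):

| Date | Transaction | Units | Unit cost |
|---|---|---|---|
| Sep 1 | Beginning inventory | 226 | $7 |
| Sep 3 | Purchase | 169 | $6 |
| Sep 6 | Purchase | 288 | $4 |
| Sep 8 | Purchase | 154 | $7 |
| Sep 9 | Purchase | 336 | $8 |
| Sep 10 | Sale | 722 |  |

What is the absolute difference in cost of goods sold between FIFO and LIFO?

$673

FIFO COGS: 226 @ $7 + 169 @ $6 + 288 @ $4 + 39 @ $7 = $4,021
LIFO COGS: 336 @ $8 + 154 @ $7 + 232 @ $4 = $4,694
Difference = |$4,021 − $4,694| = $673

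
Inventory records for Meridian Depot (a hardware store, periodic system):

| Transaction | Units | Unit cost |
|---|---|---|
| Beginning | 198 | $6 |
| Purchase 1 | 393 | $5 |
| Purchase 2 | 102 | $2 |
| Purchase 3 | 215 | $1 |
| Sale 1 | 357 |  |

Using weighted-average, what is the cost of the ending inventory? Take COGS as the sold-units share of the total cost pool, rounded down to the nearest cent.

Sale 1, sell 357: 357/908 × $3,572.00 → $1,404.40
Ending inventory (cost pool remaining) = $2,167.60
Check: goods available $3,572.00 = COGS $1,404.40 + ending $2,167.60

Ending inventory = $2,167.60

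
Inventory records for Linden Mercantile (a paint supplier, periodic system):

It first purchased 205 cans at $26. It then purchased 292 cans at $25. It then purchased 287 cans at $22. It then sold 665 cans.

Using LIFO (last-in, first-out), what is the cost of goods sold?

COGS = $15,850

Sale 1 (665) [LIFO — newest first]: 287 @ $22 + 292 @ $25 + 86 @ $26 = $15,850
Ending inventory: 119 @ $26 = $3,094
Check: goods available $18,944 = COGS $15,850 + ending $3,094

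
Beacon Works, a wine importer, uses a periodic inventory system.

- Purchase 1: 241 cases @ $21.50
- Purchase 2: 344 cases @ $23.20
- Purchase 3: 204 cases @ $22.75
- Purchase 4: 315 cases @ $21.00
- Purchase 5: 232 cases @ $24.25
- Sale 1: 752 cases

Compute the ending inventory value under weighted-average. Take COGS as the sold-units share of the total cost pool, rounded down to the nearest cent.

Sale 1, sell 752: 752/1336 × $30,044.30 → $16,911.16
Ending inventory (cost pool remaining) = $13,133.14
Check: goods available $30,044.30 = COGS $16,911.16 + ending $13,133.14

Ending inventory = $13,133.14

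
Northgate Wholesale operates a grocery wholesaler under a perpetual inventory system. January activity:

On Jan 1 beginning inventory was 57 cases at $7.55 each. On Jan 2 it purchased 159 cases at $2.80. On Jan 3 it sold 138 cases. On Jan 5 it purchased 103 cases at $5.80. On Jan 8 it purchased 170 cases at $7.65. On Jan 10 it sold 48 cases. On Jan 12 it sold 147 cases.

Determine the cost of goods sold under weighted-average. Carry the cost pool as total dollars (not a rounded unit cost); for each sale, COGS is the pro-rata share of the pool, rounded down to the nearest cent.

COGS = $1,789.41

After Jan 1: 57 on hand, pool $430.35 (≈ $7.5500 each)
After Jan 2: 216 on hand, pool $875.55 (≈ $4.0535 each)
Jan 3, sell 138: 138/216 × $875.55 → $559.37
After Jan 5: 181 on hand, pool $913.58 (≈ $5.0474 each)
After Jan 8: 351 on hand, pool $2,214.08 (≈ $6.3079 each)
Jan 10, sell 48: 48/351 × $2,214.08 → $302.78
Jan 12, sell 147: 147/303 × $1,911.30 → $927.26
Total COGS = $559.37 + $302.78 + $927.26 = $1,789.41
Ending inventory (cost pool remaining) = $984.04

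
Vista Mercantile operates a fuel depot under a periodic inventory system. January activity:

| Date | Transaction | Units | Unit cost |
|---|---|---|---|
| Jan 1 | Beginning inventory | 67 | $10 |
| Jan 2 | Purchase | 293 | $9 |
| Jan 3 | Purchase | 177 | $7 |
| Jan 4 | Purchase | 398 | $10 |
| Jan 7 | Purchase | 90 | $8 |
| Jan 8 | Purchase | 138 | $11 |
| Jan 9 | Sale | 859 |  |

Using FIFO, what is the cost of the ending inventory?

Ending inventory = $2,998

Jan 9, 859 sold [FIFO — oldest first]: 67 @ $10 + 293 @ $9 + 177 @ $7 + 322 @ $10 = $7,766
Ending inventory: 76 @ $10 + 90 @ $8 + 138 @ $11 = $2,998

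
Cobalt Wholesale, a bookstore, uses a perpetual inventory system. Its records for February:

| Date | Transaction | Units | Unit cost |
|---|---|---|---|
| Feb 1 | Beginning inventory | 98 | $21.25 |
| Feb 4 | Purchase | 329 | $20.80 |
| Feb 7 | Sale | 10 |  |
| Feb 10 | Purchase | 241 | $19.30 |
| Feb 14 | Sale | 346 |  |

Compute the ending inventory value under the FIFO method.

Ending inventory = $6,128.10

Feb 7, 10 sold [FIFO — oldest first]: 10 @ $21.25 = $212.50
Feb 14, 346 sold [FIFO — oldest first]: 88 @ $21.25 + 258 @ $20.80 = $7,236.40
Total COGS = $212.50 + $7,236.40 = $7,448.90
Ending inventory: 71 @ $20.80 + 241 @ $19.30 = $6,128.10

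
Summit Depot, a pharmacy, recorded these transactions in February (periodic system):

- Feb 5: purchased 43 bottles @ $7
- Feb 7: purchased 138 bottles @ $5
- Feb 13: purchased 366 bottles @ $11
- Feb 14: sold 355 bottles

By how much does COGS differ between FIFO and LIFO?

FIFO COGS: 43 @ $7 + 138 @ $5 + 174 @ $11 = $2,905
LIFO COGS: 355 @ $11 = $3,905
Difference = |$2,905 − $3,905| = $1,000

$1,000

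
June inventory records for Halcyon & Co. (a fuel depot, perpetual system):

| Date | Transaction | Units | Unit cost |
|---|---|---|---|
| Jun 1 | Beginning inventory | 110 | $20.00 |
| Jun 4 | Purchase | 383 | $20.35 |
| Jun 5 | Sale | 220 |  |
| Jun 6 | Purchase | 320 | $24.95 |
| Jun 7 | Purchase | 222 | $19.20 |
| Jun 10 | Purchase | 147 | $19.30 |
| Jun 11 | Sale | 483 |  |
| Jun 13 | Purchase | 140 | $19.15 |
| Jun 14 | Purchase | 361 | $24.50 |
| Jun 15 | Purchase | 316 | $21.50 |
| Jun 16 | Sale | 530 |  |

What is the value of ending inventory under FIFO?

Ending inventory = $17,342.85

Jun 5, 220 sold [FIFO — oldest first]: 110 @ $20.00 + 110 @ $20.35 = $4,438.50
Jun 11, 483 sold [FIFO — oldest first]: 273 @ $20.35 + 210 @ $24.95 = $10,795.05
Jun 16, 530 sold [FIFO — oldest first]: 110 @ $24.95 + 222 @ $19.20 + 147 @ $19.30 + 51 @ $19.15 = $10,820.65
Total COGS = $4,438.50 + $10,795.05 + $10,820.65 = $26,054.20
Ending inventory: 89 @ $19.15 + 361 @ $24.50 + 316 @ $21.50 = $17,342.85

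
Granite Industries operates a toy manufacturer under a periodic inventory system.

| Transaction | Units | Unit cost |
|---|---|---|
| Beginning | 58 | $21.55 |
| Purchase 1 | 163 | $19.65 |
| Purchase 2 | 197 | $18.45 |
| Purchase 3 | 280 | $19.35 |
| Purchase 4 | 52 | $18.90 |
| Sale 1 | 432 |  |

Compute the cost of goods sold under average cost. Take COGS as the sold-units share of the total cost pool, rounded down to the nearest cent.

Sale 1, sell 432: 432/750 × $14,488.30 → $8,345.26
Ending inventory (cost pool remaining) = $6,143.04

COGS = $8,345.26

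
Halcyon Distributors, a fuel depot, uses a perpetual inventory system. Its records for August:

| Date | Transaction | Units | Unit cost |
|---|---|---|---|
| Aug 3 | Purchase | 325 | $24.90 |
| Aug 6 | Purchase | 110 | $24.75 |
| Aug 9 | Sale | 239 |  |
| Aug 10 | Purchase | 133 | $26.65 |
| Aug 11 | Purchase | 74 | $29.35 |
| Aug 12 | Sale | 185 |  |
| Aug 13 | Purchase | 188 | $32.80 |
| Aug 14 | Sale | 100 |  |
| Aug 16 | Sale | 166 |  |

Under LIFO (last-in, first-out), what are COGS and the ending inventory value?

COGS = $19,211.75; ending inventory = $3,486.00

Aug 9, 239 sold [LIFO — newest first]: 110 @ $24.75 + 129 @ $24.90 = $5,934.60
Aug 12, 185 sold [LIFO — newest first]: 74 @ $29.35 + 111 @ $26.65 = $5,130.05
Aug 14, 100 sold [LIFO — newest first]: 100 @ $32.80 = $3,280.00
Aug 16, 166 sold [LIFO — newest first]: 88 @ $32.80 + 22 @ $26.65 + 56 @ $24.90 = $4,867.10
Total COGS = $5,934.60 + $5,130.05 + $3,280.00 + $4,867.10 = $19,211.75
Ending inventory: 140 @ $24.90 = $3,486.00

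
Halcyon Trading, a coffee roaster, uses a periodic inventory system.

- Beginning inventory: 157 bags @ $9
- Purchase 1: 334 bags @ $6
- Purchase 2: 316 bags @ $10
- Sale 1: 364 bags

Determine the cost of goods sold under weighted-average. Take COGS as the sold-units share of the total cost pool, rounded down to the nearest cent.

COGS = $2,966.57

Sale 1, sell 364: 364/807 × $6,577.00 → $2,966.57
Ending inventory (cost pool remaining) = $3,610.43
Check: goods available $6,577.00 = COGS $2,966.57 + ending $3,610.43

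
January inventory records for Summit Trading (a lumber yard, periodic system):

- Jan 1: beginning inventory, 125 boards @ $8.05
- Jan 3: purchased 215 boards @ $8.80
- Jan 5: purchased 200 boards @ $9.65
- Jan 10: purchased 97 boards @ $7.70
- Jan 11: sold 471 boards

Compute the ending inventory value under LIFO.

Jan 11, 471 sold [LIFO — newest first]: 97 @ $7.70 + 200 @ $9.65 + 174 @ $8.80 = $4,208.10
Ending inventory: 125 @ $8.05 + 41 @ $8.80 = $1,367.05

Ending inventory = $1,367.05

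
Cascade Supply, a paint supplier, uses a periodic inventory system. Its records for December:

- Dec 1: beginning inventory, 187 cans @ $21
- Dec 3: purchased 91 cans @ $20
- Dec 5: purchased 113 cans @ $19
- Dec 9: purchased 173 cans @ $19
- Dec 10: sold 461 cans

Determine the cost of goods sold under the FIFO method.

Dec 10, 461 sold [FIFO — oldest first]: 187 @ $21 + 91 @ $20 + 113 @ $19 + 70 @ $19 = $9,224
Ending inventory: 103 @ $19 = $1,957

COGS = $9,224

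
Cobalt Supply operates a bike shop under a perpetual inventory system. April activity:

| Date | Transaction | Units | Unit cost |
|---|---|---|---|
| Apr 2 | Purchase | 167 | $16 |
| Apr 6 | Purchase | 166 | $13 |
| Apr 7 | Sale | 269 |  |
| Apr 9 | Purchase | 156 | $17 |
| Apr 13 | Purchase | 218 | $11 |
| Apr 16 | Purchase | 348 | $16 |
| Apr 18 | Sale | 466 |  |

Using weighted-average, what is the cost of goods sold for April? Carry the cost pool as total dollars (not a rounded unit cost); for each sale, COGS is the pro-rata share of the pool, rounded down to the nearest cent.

After Apr 2: 167 on hand, pool $2,672.00 (≈ $16.0000 each)
After Apr 6: 333 on hand, pool $4,830.00 (≈ $14.5045 each)
Apr 7, sell 269: 269/333 × $4,830.00 → $3,901.71
After Apr 9: 220 on hand, pool $3,580.29 (≈ $16.2740 each)
After Apr 13: 438 on hand, pool $5,978.29 (≈ $13.6491 each)
After Apr 16: 786 on hand, pool $11,546.29 (≈ $14.6899 each)
Apr 18, sell 466: 466/786 × $11,546.29 → $6,845.51
Total COGS = $3,901.71 + $6,845.51 = $10,747.22
Ending inventory (cost pool remaining) = $4,700.78

COGS = $10,747.22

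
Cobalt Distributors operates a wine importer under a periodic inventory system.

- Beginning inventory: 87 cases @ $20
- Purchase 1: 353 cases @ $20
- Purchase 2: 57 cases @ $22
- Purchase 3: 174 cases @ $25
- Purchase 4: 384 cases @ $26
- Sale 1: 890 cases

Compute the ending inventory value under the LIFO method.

Sale 1 (890) [LIFO — newest first]: 384 @ $26 + 174 @ $25 + 57 @ $22 + 275 @ $20 = $21,088
Ending inventory: 87 @ $20 + 78 @ $20 = $3,300

Ending inventory = $3,300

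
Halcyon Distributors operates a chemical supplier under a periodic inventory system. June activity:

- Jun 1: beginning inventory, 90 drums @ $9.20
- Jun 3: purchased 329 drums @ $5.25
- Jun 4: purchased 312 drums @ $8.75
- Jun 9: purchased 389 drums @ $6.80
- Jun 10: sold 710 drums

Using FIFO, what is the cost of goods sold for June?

Jun 10, 710 sold [FIFO — oldest first]: 90 @ $9.20 + 329 @ $5.25 + 291 @ $8.75 = $5,101.50
Ending inventory: 21 @ $8.75 + 389 @ $6.80 = $2,828.95
Check: goods available $7,930.45 = COGS $5,101.50 + ending $2,828.95

COGS = $5,101.50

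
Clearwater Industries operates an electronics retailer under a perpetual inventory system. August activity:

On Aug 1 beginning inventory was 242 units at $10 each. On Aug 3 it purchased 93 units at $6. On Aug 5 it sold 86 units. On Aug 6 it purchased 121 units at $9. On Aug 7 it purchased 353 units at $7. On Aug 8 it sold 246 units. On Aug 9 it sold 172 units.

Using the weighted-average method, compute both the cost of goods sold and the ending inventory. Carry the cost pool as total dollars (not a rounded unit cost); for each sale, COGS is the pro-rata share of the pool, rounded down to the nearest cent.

After Aug 1: 242 on hand, pool $2,420.00 (≈ $10.0000 each)
After Aug 3: 335 on hand, pool $2,978.00 (≈ $8.8896 each)
Aug 5, sell 86: 86/335 × $2,978.00 → $764.50
After Aug 6: 370 on hand, pool $3,302.50 (≈ $8.9257 each)
After Aug 7: 723 on hand, pool $5,773.50 (≈ $7.9855 each)
Aug 8, sell 246: 246/723 × $5,773.50 → $1,964.42
Aug 9, sell 172: 172/477 × $3,809.08 → $1,373.50
Total COGS = $764.50 + $1,964.42 + $1,373.50 = $4,102.42
Ending inventory (cost pool remaining) = $2,435.58

COGS = $4,102.42; ending inventory = $2,435.58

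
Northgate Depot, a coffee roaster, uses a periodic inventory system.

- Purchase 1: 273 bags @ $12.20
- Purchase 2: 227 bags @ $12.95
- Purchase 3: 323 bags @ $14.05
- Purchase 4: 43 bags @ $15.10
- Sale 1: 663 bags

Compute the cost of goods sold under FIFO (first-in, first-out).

COGS = $8,560.40

Sale 1 (663) [FIFO — oldest first]: 273 @ $12.20 + 227 @ $12.95 + 163 @ $14.05 = $8,560.40
Ending inventory: 160 @ $14.05 + 43 @ $15.10 = $2,897.30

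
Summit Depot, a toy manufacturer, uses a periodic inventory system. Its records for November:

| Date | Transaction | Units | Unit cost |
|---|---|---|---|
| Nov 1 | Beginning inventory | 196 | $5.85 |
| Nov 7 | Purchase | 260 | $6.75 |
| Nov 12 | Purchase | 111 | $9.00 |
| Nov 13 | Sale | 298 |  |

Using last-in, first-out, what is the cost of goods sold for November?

COGS = $2,261.25

Nov 13, 298 sold [LIFO — newest first]: 111 @ $9.00 + 187 @ $6.75 = $2,261.25
Ending inventory: 196 @ $5.85 + 73 @ $6.75 = $1,639.35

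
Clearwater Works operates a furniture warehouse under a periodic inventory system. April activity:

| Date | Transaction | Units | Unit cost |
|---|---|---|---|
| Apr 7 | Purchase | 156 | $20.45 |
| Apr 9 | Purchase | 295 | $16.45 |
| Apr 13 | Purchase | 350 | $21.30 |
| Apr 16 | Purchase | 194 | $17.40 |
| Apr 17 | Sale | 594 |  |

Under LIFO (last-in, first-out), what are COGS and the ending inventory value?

Apr 17, 594 sold [LIFO — newest first]: 194 @ $17.40 + 350 @ $21.30 + 50 @ $16.45 = $11,653.10
Ending inventory: 156 @ $20.45 + 245 @ $16.45 = $7,220.45

COGS = $11,653.10; ending inventory = $7,220.45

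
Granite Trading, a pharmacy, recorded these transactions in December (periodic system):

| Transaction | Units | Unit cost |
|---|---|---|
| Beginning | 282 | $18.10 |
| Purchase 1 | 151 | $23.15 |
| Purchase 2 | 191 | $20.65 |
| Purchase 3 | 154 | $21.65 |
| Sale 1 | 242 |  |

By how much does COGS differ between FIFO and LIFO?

FIFO COGS: 242 @ $18.10 = $4,380.20
LIFO COGS: 154 @ $21.65 + 88 @ $20.65 = $5,151.30
Difference = |$4,380.20 − $5,151.30| = $771.10

$771.10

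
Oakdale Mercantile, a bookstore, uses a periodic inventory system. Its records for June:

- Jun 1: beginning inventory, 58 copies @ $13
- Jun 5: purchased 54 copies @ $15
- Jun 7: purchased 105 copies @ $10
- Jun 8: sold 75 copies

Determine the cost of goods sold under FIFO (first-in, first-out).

COGS = $1,009

Jun 8, 75 sold [FIFO — oldest first]: 58 @ $13 + 17 @ $15 = $1,009
Ending inventory: 37 @ $15 + 105 @ $10 = $1,605
Check: goods available $2,614 = COGS $1,009 + ending $1,605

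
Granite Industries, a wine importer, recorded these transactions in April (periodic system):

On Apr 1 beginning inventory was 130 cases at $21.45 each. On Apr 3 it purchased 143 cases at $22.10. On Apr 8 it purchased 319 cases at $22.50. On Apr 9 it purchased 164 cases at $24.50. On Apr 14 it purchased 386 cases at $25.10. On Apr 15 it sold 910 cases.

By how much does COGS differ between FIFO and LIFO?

FIFO COGS: 130 @ $21.45 + 143 @ $22.10 + 319 @ $22.50 + 164 @ $24.50 + 154 @ $25.10 = $21,009.70
LIFO COGS: 386 @ $25.10 + 164 @ $24.50 + 319 @ $22.50 + 41 @ $22.10 = $21,790.20
Difference = |$21,009.70 − $21,790.20| = $780.50

$780.50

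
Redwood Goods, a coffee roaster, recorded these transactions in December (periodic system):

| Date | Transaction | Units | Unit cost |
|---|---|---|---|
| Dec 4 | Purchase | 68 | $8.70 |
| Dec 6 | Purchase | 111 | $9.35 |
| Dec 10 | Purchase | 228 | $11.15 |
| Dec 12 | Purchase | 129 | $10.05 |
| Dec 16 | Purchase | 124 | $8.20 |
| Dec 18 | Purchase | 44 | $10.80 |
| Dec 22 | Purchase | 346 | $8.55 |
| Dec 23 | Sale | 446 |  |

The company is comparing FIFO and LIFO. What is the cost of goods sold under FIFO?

FIFO COGS: 68 @ $8.70 + 111 @ $9.35 + 228 @ $11.15 + 39 @ $10.05 = $4,563.60
LIFO COGS: 346 @ $8.55 + 44 @ $10.80 + 56 @ $8.20 = $3,892.70

COGS = $4,563.60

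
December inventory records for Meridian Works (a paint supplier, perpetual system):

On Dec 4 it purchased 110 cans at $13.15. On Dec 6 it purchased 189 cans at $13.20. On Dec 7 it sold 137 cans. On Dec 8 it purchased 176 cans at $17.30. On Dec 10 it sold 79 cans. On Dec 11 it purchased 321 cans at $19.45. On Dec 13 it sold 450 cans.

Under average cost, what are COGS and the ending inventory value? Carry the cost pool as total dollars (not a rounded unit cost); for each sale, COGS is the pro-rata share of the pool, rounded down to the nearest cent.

COGS = $10,940.44; ending inventory = $2,289.11

After Dec 4: 110 on hand, pool $1,446.50 (≈ $13.1500 each)
After Dec 6: 299 on hand, pool $3,941.30 (≈ $13.1816 each)
Dec 7, sell 137: 137/299 × $3,941.30 → $1,805.87
After Dec 8: 338 on hand, pool $5,180.23 (≈ $15.3261 each)
Dec 10, sell 79: 79/338 × $5,180.23 → $1,210.76
After Dec 11: 580 on hand, pool $10,212.92 (≈ $17.6085 each)
Dec 13, sell 450: 450/580 × $10,212.92 → $7,923.81
Total COGS = $1,805.87 + $1,210.76 + $7,923.81 = $10,940.44
Ending inventory (cost pool remaining) = $2,289.11
Check: goods available $13,229.55 = COGS $10,940.44 + ending $2,289.11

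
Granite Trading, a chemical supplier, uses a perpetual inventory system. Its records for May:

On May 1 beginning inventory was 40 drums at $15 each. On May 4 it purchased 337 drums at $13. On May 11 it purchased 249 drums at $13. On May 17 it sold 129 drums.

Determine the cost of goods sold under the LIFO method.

May 17, 129 sold [LIFO — newest first]: 129 @ $13 = $1,677
Ending inventory: 40 @ $15 + 337 @ $13 + 120 @ $13 = $6,541
Check: goods available $8,218 = COGS $1,677 + ending $6,541

COGS = $1,677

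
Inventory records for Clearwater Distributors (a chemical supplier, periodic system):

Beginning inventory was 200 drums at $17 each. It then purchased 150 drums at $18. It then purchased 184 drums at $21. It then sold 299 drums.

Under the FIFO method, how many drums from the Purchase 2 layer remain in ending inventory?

184

Sale 1 (299) [FIFO — oldest first]: 200 @ $17 + 99 @ $18 = $5,182
Ending inventory: 51 @ $18 + 184 @ $21 = $4,782
Check: goods available $9,964 = COGS $5,182 + ending $4,782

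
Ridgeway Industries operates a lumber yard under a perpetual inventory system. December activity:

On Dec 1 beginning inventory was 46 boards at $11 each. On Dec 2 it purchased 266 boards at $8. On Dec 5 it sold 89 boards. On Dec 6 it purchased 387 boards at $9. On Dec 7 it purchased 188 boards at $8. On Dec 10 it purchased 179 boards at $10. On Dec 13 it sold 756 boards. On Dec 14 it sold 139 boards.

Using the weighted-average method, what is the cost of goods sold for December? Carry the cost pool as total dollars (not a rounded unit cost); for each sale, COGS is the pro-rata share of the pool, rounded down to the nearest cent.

After Dec 1: 46 on hand, pool $506.00 (≈ $11.0000 each)
After Dec 2: 312 on hand, pool $2,634.00 (≈ $8.4423 each)
Dec 5, sell 89: 89/312 × $2,634.00 → $751.36
After Dec 6: 610 on hand, pool $5,365.64 (≈ $8.7961 each)
After Dec 7: 798 on hand, pool $6,869.64 (≈ $8.6086 each)
After Dec 10: 977 on hand, pool $8,659.64 (≈ $8.8635 each)
Dec 13, sell 756: 756/977 × $8,659.64 → $6,700.80
Dec 14, sell 139: 139/221 × $1,958.84 → $1,232.03
Total COGS = $751.36 + $6,700.80 + $1,232.03 = $8,684.19
Ending inventory (cost pool remaining) = $726.81

COGS = $8,684.19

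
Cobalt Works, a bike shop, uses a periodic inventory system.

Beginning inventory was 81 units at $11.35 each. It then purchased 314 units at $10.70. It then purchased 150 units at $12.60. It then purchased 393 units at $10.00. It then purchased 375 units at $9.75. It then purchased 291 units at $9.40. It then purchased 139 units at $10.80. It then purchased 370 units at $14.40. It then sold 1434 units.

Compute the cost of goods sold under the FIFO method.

COGS = $14,892.80

Sale 1 (1434) [FIFO — oldest first]: 81 @ $11.35 + 314 @ $10.70 + 150 @ $12.60 + 393 @ $10.00 + 375 @ $9.75 + 121 @ $9.40 = $14,892.80
Ending inventory: 170 @ $9.40 + 139 @ $10.80 + 370 @ $14.40 = $8,427.20
Check: goods available $23,320.00 = COGS $14,892.80 + ending $8,427.20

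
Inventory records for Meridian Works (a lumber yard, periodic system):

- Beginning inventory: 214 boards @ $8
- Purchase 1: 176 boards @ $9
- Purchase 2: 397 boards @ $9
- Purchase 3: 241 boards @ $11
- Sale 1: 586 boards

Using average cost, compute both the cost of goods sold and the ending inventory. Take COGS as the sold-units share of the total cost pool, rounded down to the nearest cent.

Sale 1, sell 586: 586/1028 × $9,520.00 → $5,426.77
Ending inventory (cost pool remaining) = $4,093.23
Check: goods available $9,520.00 = COGS $5,426.77 + ending $4,093.23

COGS = $5,426.77; ending inventory = $4,093.23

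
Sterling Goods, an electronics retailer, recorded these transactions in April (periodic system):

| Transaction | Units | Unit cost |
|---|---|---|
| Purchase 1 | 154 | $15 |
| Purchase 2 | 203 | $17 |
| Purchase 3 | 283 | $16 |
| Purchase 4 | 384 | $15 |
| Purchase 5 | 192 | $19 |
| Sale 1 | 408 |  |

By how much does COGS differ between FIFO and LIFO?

$311

FIFO COGS: 154 @ $15 + 203 @ $17 + 51 @ $16 = $6,577
LIFO COGS: 192 @ $19 + 216 @ $15 = $6,888
Difference = |$6,577 − $6,888| = $311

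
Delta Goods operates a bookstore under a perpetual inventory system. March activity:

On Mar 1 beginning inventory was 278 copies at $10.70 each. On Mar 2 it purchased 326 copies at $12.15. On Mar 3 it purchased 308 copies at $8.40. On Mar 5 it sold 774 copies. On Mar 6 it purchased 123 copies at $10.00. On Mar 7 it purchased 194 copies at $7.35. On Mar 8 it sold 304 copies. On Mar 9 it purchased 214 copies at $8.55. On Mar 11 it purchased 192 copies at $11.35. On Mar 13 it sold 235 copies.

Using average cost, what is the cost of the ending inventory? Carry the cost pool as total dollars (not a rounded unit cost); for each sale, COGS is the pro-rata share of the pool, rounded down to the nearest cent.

Ending inventory = $3,103.53

After Mar 1: 278 on hand, pool $2,974.60 (≈ $10.7000 each)
After Mar 2: 604 on hand, pool $6,935.50 (≈ $11.4826 each)
After Mar 3: 912 on hand, pool $9,522.70 (≈ $10.4416 each)
Mar 5, sell 774: 774/912 × $9,522.70 → $8,081.76
After Mar 6: 261 on hand, pool $2,670.94 (≈ $10.2335 each)
After Mar 7: 455 on hand, pool $4,096.84 (≈ $9.0040 each)
Mar 8, sell 304: 304/455 × $4,096.84 → $2,737.22
After Mar 9: 365 on hand, pool $3,189.32 (≈ $8.7379 each)
After Mar 11: 557 on hand, pool $5,368.52 (≈ $9.6383 each)
Mar 13, sell 235: 235/557 × $5,368.52 → $2,264.99
Total COGS = $8,081.76 + $2,737.22 + $2,264.99 = $13,083.97
Ending inventory (cost pool remaining) = $3,103.53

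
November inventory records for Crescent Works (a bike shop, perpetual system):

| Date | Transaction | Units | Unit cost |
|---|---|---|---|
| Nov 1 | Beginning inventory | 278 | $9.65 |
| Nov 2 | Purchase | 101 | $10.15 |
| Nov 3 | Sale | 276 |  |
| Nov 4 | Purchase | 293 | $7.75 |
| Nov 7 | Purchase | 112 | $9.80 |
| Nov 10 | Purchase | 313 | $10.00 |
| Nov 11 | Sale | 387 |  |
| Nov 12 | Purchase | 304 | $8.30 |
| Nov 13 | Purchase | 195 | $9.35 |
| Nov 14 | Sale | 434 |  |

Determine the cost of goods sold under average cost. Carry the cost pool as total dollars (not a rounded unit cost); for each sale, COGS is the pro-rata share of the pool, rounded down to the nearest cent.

After Nov 1: 278 on hand, pool $2,682.70 (≈ $9.6500 each)
After Nov 2: 379 on hand, pool $3,707.85 (≈ $9.7832 each)
Nov 3, sell 276: 276/379 × $3,707.85 → $2,700.17
After Nov 4: 396 on hand, pool $3,278.43 (≈ $8.2789 each)
After Nov 7: 508 on hand, pool $4,376.03 (≈ $8.6142 each)
After Nov 10: 821 on hand, pool $7,506.03 (≈ $9.1425 each)
Nov 11, sell 387: 387/821 × $7,506.03 → $3,538.16
After Nov 12: 738 on hand, pool $6,491.07 (≈ $8.7955 each)
After Nov 13: 933 on hand, pool $8,314.32 (≈ $8.9114 each)
Nov 14, sell 434: 434/933 × $8,314.32 → $3,867.54
Total COGS = $2,700.17 + $3,538.16 + $3,867.54 = $10,105.87
Ending inventory (cost pool remaining) = $4,446.78

COGS = $10,105.87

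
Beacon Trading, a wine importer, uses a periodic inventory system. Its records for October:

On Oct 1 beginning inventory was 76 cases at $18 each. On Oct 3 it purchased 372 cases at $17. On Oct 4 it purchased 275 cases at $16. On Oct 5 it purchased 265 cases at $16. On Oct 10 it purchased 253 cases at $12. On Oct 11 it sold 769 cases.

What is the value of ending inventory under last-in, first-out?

Oct 11, 769 sold [LIFO — newest first]: 253 @ $12 + 265 @ $16 + 251 @ $16 = $11,292
Ending inventory: 76 @ $18 + 372 @ $17 + 24 @ $16 = $8,076
Check: goods available $19,368 = COGS $11,292 + ending $8,076

Ending inventory = $8,076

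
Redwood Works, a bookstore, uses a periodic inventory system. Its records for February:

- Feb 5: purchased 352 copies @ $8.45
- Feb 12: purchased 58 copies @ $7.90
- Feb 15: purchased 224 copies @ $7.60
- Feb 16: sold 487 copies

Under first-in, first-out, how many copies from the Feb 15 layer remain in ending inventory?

Feb 16, 487 sold [FIFO — oldest first]: 352 @ $8.45 + 58 @ $7.90 + 77 @ $7.60 = $4,017.80
Ending inventory: 147 @ $7.60 = $1,117.20

147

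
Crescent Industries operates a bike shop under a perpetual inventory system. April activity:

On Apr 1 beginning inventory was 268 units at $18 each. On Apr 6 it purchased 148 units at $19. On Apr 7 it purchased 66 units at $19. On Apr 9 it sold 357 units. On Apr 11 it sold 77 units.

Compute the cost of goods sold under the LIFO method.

Apr 9, 357 sold [LIFO — newest first]: 66 @ $19 + 148 @ $19 + 143 @ $18 = $6,640
Apr 11, 77 sold [LIFO — newest first]: 77 @ $18 = $1,386
Total COGS = $6,640 + $1,386 = $8,026
Ending inventory: 48 @ $18 = $864

COGS = $8,026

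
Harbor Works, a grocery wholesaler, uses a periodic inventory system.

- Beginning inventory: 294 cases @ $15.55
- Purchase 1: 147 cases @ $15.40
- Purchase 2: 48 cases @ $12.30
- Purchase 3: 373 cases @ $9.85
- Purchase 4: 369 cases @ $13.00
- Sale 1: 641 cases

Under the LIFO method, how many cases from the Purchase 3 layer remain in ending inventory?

Sale 1 (641) [LIFO — newest first]: 369 @ $13.00 + 272 @ $9.85 = $7,476.20
Ending inventory: 294 @ $15.55 + 147 @ $15.40 + 48 @ $12.30 + 101 @ $9.85 = $8,420.75
Check: goods available $15,896.95 = COGS $7,476.20 + ending $8,420.75

101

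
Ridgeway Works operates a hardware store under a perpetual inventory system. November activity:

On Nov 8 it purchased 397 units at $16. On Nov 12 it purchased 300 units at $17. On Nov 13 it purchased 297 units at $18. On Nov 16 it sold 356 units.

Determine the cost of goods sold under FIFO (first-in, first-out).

Nov 16, 356 sold [FIFO — oldest first]: 356 @ $16 = $5,696
Ending inventory: 41 @ $16 + 300 @ $17 + 297 @ $18 = $11,102

COGS = $5,696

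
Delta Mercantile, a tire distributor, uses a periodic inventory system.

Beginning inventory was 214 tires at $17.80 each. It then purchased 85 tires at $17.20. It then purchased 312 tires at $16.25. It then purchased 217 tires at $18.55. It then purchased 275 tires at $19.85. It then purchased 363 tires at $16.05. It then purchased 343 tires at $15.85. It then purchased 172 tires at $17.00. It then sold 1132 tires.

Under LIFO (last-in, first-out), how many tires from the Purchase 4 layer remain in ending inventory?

Sale 1 (1132) [LIFO — newest first]: 172 @ $17.00 + 343 @ $15.85 + 363 @ $16.05 + 254 @ $19.85 = $19,228.60
Ending inventory: 214 @ $17.80 + 85 @ $17.20 + 312 @ $16.25 + 217 @ $18.55 + 21 @ $19.85 = $14,783.40
Check: goods available $34,012.00 = COGS $19,228.60 + ending $14,783.40

21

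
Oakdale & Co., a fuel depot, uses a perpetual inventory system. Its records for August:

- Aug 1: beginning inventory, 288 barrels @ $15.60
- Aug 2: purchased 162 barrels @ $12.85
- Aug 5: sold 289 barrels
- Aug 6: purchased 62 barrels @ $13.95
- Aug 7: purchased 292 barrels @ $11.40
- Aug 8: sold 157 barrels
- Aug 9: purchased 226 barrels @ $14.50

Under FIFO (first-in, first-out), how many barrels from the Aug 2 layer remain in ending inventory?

Aug 5, 289 sold [FIFO — oldest first]: 288 @ $15.60 + 1 @ $12.85 = $4,505.65
Aug 8, 157 sold [FIFO — oldest first]: 157 @ $12.85 = $2,017.45
Total COGS = $4,505.65 + $2,017.45 = $6,523.10
Ending inventory: 4 @ $12.85 + 62 @ $13.95 + 292 @ $11.40 + 226 @ $14.50 = $7,522.10

4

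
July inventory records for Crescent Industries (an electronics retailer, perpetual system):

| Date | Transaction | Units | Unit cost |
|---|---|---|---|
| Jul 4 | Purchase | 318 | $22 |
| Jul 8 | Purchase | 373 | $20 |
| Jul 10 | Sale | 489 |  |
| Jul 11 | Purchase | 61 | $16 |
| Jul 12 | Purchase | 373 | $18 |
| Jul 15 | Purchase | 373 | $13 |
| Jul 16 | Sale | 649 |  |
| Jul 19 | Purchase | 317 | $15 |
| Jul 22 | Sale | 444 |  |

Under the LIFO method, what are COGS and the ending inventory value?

Jul 10, 489 sold [LIFO — newest first]: 373 @ $20 + 116 @ $22 = $10,012
Jul 16, 649 sold [LIFO — newest first]: 373 @ $13 + 276 @ $18 = $9,817
Jul 22, 444 sold [LIFO — newest first]: 317 @ $15 + 97 @ $18 + 30 @ $16 = $6,981
Total COGS = $10,012 + $9,817 + $6,981 = $26,810
Ending inventory: 202 @ $22 + 31 @ $16 = $4,940

COGS = $26,810; ending inventory = $4,940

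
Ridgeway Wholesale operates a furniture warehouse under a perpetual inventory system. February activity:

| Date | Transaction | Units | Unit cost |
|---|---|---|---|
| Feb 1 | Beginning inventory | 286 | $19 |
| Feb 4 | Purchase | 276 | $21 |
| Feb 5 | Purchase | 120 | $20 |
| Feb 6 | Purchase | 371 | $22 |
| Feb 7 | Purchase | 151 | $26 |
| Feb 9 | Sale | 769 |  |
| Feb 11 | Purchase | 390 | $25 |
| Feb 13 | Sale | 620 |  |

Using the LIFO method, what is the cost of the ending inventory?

Ending inventory = $3,895

Feb 9, 769 sold [LIFO — newest first]: 151 @ $26 + 371 @ $22 + 120 @ $20 + 127 @ $21 = $17,155
Feb 13, 620 sold [LIFO — newest first]: 390 @ $25 + 149 @ $21 + 81 @ $19 = $14,418
Total COGS = $17,155 + $14,418 = $31,573
Ending inventory: 205 @ $19 = $3,895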